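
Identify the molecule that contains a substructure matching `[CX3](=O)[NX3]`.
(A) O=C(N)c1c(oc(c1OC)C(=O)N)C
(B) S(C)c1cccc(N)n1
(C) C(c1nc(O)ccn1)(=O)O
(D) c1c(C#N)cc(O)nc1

A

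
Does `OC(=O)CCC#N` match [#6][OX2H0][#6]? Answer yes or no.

No

The pattern [#6][OX2H0][#6] describes an aliphatic oxygen bridging two carbons with no H on the oxygen — an ether.
The closest candidate here is a carboxylic acid group (-C(=O)OH), but the -OH oxygen has H1; the =O is OX1, not OX2. No other fragment satisfies the full query, so there is no match.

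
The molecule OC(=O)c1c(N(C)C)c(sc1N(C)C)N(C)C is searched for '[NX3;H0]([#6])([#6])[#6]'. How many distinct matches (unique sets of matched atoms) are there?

3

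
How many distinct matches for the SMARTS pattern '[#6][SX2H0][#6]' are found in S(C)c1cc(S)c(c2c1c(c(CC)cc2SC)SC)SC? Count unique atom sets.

4

[#6][SX2H0][#6] is the SMARTS for a thioether: an aliphatic sulfur bridging two carbons with no H on the sulfur.
The molecule carries 4 separate instances of a methylthio ether (-SCH3) meeting every constraint; each maps to a distinct set of atoms, giving 4 matches.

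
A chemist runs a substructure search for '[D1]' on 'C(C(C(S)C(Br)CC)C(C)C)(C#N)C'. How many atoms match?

7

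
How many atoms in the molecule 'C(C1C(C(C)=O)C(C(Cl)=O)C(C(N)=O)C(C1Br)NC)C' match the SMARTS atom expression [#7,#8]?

5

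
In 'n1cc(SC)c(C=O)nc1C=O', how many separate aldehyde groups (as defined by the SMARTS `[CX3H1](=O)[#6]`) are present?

2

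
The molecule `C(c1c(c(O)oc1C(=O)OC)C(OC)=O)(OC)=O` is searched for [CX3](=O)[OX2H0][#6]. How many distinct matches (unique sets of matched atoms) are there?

3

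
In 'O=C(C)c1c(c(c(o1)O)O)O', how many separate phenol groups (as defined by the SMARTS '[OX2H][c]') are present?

3

[OX2H][c] is the SMARTS for a phenol: a hydroxyl oxygen attached to an aromatic carbon.
The molecule carries 3 separate instances of a hydroxyl group (-OH) meeting every constraint; each maps to a distinct set of atoms, giving 3 matches.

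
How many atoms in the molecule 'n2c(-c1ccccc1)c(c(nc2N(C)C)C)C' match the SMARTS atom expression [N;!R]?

The query [N;!R] means: aliphatic nitrogen not in a ring.
Check the 17 heavy atoms by environment: 2× n (aromatic, in 6-ring) → no; 10× c (aromatic, in 6-ring) → no; 4× C (acyclic) → no; 1× N (acyclic) → match.
That gives 1 matching atom.

1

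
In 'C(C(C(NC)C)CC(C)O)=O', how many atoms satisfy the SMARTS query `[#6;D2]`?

2

The query [#6;D2] means: any carbon bonded to exactly two heavy atoms.
Check the 11 heavy atoms by environment: 3× C (D1) → no; 3× C (D3) → no; 2× C (D2) → match; 2× O (D1) → no; 1× N (D2) → no.
That gives 2 matching atoms.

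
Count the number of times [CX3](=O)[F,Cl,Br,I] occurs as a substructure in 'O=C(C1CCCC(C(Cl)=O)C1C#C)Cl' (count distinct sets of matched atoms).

[CX3](=O)[F,Cl,Br,I] is the SMARTS for an acyl halide: a carbonyl carbon bonded to a halogen.
The molecule carries 2 separate instances of an acyl chloride (-C(=O)Cl) meeting every constraint; each maps to a distinct set of atoms, giving 2 matches.

2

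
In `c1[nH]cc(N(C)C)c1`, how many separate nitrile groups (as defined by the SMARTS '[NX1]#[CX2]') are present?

[NX1]#[CX2] is the SMARTS for a nitrile: a nitrogen triple-bonded to a two-connected carbon.
No fragment in the molecule satisfies every constraint, giving 0 matches.

0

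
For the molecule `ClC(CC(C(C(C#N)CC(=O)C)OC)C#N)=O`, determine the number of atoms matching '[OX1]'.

2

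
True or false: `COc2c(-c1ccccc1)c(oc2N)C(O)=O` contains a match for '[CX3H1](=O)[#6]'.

False

The pattern [CX3H1](=O)[#6] describes an sp2 carbon with one H, double-bonded to O and single-bonded to carbon — an aldehyde.
The closest candidate here is a carboxylic acid group (-C(=O)OH), but the carbonyl carbon has H0 and is bonded to O, not H1. No other fragment satisfies the full query, so there is no match.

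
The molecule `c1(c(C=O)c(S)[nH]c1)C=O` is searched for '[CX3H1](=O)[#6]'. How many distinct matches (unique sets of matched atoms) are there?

[CX3H1](=O)[#6] is the SMARTS for an aldehyde: an sp2 carbon with one H, double-bonded to O and single-bonded to carbon.
The molecule carries 2 separate instances of an aldehyde (-CHO) meeting every constraint; each maps to a distinct set of atoms, giving 2 matches.

2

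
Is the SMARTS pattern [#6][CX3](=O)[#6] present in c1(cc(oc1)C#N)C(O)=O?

The pattern [#6][CX3](=O)[#6] describes a carbonyl carbon (no H) flanked by two carbons — a ketone.
The closest candidate here is a carboxylic acid group (-C(=O)OH), but one neighbour of the carbonyl carbon is O, not C. No other fragment satisfies the full query, so there is no match.

No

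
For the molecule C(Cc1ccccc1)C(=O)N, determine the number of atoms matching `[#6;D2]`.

7

The query [#6;D2] means: any carbon bonded to exactly two heavy atoms.
Check the 11 heavy atoms by environment: 2× C (D2) → match; 1× c (aromatic, D3) → no; 5× c (aromatic, D2) → match; 1× C (D3) → no; 1× O (D1) → no; 1× N (D1) → no.
Summing the matching environments: 2 + 5 = 7 matching atoms.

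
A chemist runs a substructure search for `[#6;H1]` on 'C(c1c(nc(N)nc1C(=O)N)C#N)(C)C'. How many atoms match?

1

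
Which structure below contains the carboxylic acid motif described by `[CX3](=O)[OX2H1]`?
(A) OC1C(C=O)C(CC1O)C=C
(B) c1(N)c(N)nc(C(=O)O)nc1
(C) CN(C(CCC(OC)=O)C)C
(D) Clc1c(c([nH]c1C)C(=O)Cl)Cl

[CX3](=O)[OX2H1] describes an sp2 carbon double-bonded to O and single-bonded to an -OH oxygen (a carboxylic acid).
(A) has an aldehyde (-CHO) but there is no singly-bonded oxygen on the carbonyl carbon.
(B) contains a carboxylic acid group (-C(=O)OH), which satisfies every atom and bond constraint.
(C) has a methyl-ester group (-C(=O)OCH3) but the singly-bonded O has no H (OX2H0, not OX2H1).
(D) has an acyl chloride (-C(=O)Cl) but the carbonyl is bonded to Cl, not to an -OH oxygen.
So the answer is (B).

B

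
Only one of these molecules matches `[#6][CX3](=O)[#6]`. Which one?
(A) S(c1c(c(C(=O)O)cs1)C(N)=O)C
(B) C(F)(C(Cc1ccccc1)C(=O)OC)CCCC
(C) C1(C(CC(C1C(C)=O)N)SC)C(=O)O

C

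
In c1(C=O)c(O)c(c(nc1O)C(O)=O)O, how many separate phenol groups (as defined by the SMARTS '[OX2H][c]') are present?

3

[OX2H][c] is the SMARTS for a phenol: a hydroxyl oxygen attached to an aromatic carbon.
The molecule carries 3 separate instances of a hydroxyl group (-OH) meeting every constraint; each maps to a distinct set of atoms, giving 3 matches.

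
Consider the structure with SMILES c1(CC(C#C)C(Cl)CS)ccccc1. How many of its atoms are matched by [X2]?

3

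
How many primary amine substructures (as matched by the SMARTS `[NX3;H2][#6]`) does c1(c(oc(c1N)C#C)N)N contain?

3

[NX3;H2][#6] is the SMARTS for a primary amine: a trivalent nitrogen with two H attached to carbon.
The molecule carries 3 separate instances of a primary amino group (-NH2) meeting every constraint; each maps to a distinct set of atoms, giving 3 matches.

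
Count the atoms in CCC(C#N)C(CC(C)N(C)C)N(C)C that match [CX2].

The query [CX2] means: C with X2: aliphatic carbon with exactly 2 total connections.
Check the 15 heavy atoms by environment: 11× C (X4) → no; 2× N (X3) → no; 1× C (X2) → match; 1× N (X1) → no.
That gives 1 matching atom.

1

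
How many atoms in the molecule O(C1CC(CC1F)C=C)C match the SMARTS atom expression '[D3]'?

3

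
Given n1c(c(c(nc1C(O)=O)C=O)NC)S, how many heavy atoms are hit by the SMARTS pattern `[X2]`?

4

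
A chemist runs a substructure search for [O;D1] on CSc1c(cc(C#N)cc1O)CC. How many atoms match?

Check the 13 heavy atoms by environment: 4× c (aromatic, D3) → no; 2× c (aromatic, D2) → no; 2× C (D2) → no; 1× N (D1) → no; 2× C (D1) → no; 1× S (D2) → no; 1× O (D1) → match.
That gives 1 matching atom.

1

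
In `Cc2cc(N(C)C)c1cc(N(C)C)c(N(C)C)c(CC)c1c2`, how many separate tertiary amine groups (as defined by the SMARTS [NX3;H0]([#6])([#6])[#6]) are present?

3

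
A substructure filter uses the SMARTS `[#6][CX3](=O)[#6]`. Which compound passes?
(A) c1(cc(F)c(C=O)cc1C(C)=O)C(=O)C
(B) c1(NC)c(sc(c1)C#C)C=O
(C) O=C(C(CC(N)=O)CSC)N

A

[#6][CX3](=O)[#6] describes a carbonyl carbon (no H) flanked by two carbons (a ketone).
(A) contains an acetyl/ketone group (-C(=O)CH3), which satisfies every atom and bond constraint.
(B) has an aldehyde (-CHO) but the carbonyl carbon has H1, so it is not flanked by two carbons.
(C) has a primary amide (-C(=O)NH2) but one neighbour of the carbonyl carbon is N, not C.
So the answer is (A).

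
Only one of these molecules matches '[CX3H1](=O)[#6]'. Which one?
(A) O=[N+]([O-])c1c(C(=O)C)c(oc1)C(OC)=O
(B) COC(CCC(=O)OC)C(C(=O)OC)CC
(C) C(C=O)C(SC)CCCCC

C

[CX3H1](=O)[#6] describes an sp2 carbon with one H, double-bonded to O and single-bonded to carbon (an aldehyde).
(A) has an acetyl/ketone group (-C(=O)CH3) but the carbonyl carbon has H0 (two carbon neighbours), not H1.
(B) has a methyl-ester group (-C(=O)OCH3) but the carbonyl carbon has H0, not H1.
(C) contains an aldehyde (-CHO), which satisfies every atom and bond constraint.
So the answer is (C).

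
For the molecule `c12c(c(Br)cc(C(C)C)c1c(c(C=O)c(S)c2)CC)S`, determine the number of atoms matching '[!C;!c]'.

4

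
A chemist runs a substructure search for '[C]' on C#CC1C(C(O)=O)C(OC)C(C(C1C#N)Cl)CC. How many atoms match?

13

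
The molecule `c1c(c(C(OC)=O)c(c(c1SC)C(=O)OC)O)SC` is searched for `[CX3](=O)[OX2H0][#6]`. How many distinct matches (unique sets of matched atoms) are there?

2

[CX3](=O)[OX2H0][#6] is the SMARTS for an ester: a carbonyl carbon bonded to an oxygen that is itself bonded to carbon (no H on that O).
The molecule carries 2 separate instances of a methyl-ester group (-C(=O)OCH3) meeting every constraint; each maps to a distinct set of atoms, giving 2 matches.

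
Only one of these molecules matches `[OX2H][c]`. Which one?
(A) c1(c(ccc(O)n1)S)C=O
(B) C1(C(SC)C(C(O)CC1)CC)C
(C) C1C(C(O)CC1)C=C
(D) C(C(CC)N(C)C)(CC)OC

A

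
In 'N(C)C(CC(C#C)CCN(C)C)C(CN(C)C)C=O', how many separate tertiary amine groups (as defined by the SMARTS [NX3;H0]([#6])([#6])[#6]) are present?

[NX3;H0]([#6])([#6])[#6] is the SMARTS for a tertiary amine: a trivalent nitrogen with no H, bonded to three carbons.
The molecule carries 2 separate instances of a dimethylamino group (-N(CH3)2) meeting every constraint; each maps to a distinct set of atoms, giving 2 matches.

2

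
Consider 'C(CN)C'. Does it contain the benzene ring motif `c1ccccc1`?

No

The pattern c1ccccc1 describes six aromatic carbons in a ring — a benzene ring.
The closest candidate here is a methyl group (-CH3), but no six-membered all-carbon aromatic ring is present. No other fragment satisfies the full query, so there is no match.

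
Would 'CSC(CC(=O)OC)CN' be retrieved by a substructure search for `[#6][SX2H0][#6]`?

The pattern [#6][SX2H0][#6] describes an aliphatic sulfur bridging two carbons with no H on the sulfur — a thioether.
The molecule carries a methylthio ether (-SCH3), whose atoms satisfy every constraint of the query, so the pattern matches.

Yes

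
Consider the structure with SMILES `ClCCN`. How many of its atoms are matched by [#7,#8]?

1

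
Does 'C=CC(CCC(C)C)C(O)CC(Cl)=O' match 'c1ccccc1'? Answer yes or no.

The pattern c1ccccc1 describes six aromatic carbons in a ring — a benzene ring.
The closest candidate here is a methyl group (-CH3), but no six-membered all-carbon aromatic ring is present. No other fragment satisfies the full query, so there is no match.

No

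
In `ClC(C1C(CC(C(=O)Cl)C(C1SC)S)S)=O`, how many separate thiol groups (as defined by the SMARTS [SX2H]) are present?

2

[SX2H] is the SMARTS for a thiol: an aliphatic sulfur with two connections, one being H.
The molecule carries 2 separate instances of a thiol (-SH) meeting every constraint; each maps to a distinct set of atoms, giving 2 matches.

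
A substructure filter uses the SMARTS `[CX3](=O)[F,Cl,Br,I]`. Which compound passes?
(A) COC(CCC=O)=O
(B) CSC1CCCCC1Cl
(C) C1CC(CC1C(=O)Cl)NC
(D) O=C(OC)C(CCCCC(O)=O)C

C

[CX3](=O)[F,Cl,Br,I] describes a carbonyl carbon bonded to a halogen (an acyl halide).
(A) has a methyl-ester group (-C(=O)OCH3) but the carbonyl is bonded to -O-C, not to a halogen.
(B) has a chloro substituent but the Cl is not on a carbonyl carbon.
(C) contains an acyl chloride (-C(=O)Cl), which satisfies every atom and bond constraint.
(D) has a methyl-ester group (-C(=O)OCH3) but the carbonyl is bonded to -O-C, not to a halogen.
So the answer is (C).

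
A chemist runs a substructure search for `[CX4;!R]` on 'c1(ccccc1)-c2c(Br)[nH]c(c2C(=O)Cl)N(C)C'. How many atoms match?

2

The query [CX4;!R] means: aliphatic carbon with four total connections, not in a ring.
Check the 18 heavy atoms by environment: 1× n (aromatic, X3, in 5-ring) → no; 4× c (aromatic, X3, in 5-ring) → no; 6× c (aromatic, X3, in 6-ring) → no; 1× C (X3, acyclic) → no; 1× O (X1, acyclic) → no; 1× Cl (X1, acyclic) → no; 1× Br (X1, acyclic) → no; 1× N (X3, acyclic) → no; 2× C (X4, acyclic) → match.
That gives 2 matching atoms.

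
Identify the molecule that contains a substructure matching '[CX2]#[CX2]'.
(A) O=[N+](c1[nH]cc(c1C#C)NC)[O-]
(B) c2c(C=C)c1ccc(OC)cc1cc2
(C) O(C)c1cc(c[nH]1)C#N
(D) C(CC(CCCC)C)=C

A

[CX2]#[CX2] describes a carbon-carbon triple bond (an alkyne).
(A) contains an ethynyl group (-C#CH), which satisfies every atom and bond constraint.
(B) has a vinyl group (-CH=CH2) but the C=C is a double bond; both carbons are CX3, not CX2.
(C) has a nitrile (-C#N) but the triple bond is C#N, not C#C.
(D) has a vinyl group (-CH=CH2) but the C=C is a double bond; both carbons are CX3, not CX2.
So the answer is (A).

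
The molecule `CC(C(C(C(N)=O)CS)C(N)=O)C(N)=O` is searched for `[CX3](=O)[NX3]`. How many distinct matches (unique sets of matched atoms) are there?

[CX3](=O)[NX3] is the SMARTS for an amide: a carbonyl carbon bonded to a trivalent nitrogen.
The molecule carries 3 separate instances of a primary amide (-C(=O)NH2) meeting every constraint; each maps to a distinct set of atoms, giving 3 matches.

3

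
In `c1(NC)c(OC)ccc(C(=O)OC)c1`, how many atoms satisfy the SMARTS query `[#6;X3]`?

7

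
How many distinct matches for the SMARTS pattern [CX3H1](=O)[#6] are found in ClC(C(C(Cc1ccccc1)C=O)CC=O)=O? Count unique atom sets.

2

[CX3H1](=O)[#6] is the SMARTS for an aldehyde: an sp2 carbon with one H, double-bonded to O and single-bonded to carbon.
The molecule carries 2 separate instances of an aldehyde (-CHO) meeting every constraint; each maps to a distinct set of atoms, giving 2 matches.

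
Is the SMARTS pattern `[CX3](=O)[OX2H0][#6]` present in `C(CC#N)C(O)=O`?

No

The pattern [CX3](=O)[OX2H0][#6] describes a carbonyl carbon bonded to an oxygen that is itself bonded to carbon (no H on that O) — an ester.
The closest candidate here is a carboxylic acid group (-C(=O)OH), but the singly-bonded O carries H (OX2H1, not H0). No other fragment satisfies the full query, so there is no match.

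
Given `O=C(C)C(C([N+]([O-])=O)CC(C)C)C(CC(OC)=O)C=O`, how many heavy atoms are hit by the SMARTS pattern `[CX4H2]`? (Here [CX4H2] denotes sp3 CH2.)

2

The query [CX4H2] means: sp3 carbon (X4) with exactly two hydrogens.
Check the 20 heavy atoms by environment: 2× C (H2, X4) → match; 4× C (H1, X4) → no; 1× N (charge +1, H0, X3) → no; 1× O (charge -1, H0, X1) → no; 4× O (H0, X1) → no; 2× C (H0, X3) → no; 4× C (H3, X4) → no; 1× O (H0, X2) → no; 1× C (H1, X3) → no.
That gives 2 matching atoms.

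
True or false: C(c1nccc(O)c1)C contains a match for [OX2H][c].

The pattern [OX2H][c] describes a hydroxyl oxygen attached to an aromatic carbon — a phenol.
The molecule carries a hydroxyl group (-OH), whose atoms satisfy every constraint of the query, so the pattern matches.

True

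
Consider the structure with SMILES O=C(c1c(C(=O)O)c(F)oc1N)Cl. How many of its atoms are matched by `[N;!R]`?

1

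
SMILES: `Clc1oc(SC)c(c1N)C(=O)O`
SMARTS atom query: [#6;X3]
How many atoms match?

The query [#6;X3] means: any carbon (aromatic or not) with three total connections.
Check the 12 heavy atoms by environment: 1× o (aromatic, X2) → no; 4× c (aromatic, X3) → match; 1× S (X2) → no; 1× C (X4) → no; 1× Cl (X1) → no; 1× N (X3) → no; 1× C (X3) → match; 1× O (X1) → no; 1× O (X2) → no.
Summing the matching environments: 4 + 1 = 5 matching atoms.

5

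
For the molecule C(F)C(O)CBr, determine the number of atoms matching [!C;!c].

The query [!C;!c] means: neither aliphatic nor aromatic carbon — same as [!#6].
Check the 6 heavy atoms by environment: 3× C → no; 1× F → match; 1× O → match; 1× Br → match.
Summing the matching environments: 1 + 1 + 1 = 3 matching atoms.

3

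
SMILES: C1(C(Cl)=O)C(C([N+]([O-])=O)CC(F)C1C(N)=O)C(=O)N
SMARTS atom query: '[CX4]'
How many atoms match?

6

Check the 19 heavy atoms by environment: 6× C (X4) → match; 3× C (X3) → no; 4× O (X1) → no; 2× N (X3) → no; 1× Cl (X1) → no; 1× F (X1) → no; 1× N (charge +1, X3) → no; 1× O (charge -1, X1) → no.
That gives 6 matching atoms.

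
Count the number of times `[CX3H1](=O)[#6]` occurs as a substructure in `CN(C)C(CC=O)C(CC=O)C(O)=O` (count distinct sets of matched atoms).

2

[CX3H1](=O)[#6] is the SMARTS for an aldehyde: an sp2 carbon with one H, double-bonded to O and single-bonded to carbon.
The molecule carries 2 separate instances of an aldehyde (-CHO) meeting every constraint; each maps to a distinct set of atoms, giving 2 matches.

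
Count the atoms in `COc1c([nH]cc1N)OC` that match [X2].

2

Check the 10 heavy atoms by environment: 1× n (aromatic, X3) → no; 4× c (aromatic, X3) → no; 2× O (X2) → match; 2× C (X4) → no; 1× N (X3) → no.
That gives 2 matching atoms.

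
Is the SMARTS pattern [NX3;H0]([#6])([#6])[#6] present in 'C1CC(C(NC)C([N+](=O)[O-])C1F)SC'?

No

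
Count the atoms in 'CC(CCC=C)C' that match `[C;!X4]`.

2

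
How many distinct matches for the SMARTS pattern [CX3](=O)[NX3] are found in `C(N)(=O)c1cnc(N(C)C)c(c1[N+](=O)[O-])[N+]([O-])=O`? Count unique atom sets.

1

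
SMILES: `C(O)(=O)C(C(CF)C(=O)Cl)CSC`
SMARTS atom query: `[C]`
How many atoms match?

7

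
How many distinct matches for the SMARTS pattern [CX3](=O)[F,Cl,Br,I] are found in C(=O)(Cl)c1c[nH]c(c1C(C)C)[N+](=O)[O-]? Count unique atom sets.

1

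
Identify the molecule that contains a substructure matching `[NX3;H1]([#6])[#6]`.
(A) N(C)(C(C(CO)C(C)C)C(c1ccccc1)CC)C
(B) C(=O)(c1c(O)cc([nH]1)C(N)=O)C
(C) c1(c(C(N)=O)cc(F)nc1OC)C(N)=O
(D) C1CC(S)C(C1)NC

[NX3;H1]([#6])[#6] describes a trivalent nitrogen with one H, bonded to two carbons (a secondary amine).
(A) has a dimethylamino group (-N(CH3)2) but the nitrogen has H0, not H1.
(B) has a primary amide (-C(=O)NH2) but the -C(=O)NH2 nitrogen has H2, not H1.
(C) has a primary amide (-C(=O)NH2) but the -C(=O)NH2 nitrogen has H2, not H1.
(D) contains an N-methylamino group (-NHCH3), which satisfies every atom and bond constraint.
So the answer is (D).

D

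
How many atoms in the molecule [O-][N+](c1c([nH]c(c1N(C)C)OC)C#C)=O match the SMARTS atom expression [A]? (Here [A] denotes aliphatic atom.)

10

The query [A] means: A matches any aliphatic (non-aromatic) heavy atom.
Check the 15 heavy atoms by environment: 1× n (aromatic) → no; 4× c (aromatic) → no; 1× N → match; 5× C → match; 2× O → match; 1× N (charge +1) → match; 1× O (charge -1) → match.
Summing the matching environments: 1 + 5 + 2 + 1 + 1 = 10 matching atoms.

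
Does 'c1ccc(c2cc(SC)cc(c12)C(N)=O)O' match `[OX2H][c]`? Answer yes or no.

Yes

The pattern [OX2H][c] describes a hydroxyl oxygen attached to an aromatic carbon — a phenol.
The molecule carries a hydroxyl group (-OH), whose atoms satisfy every constraint of the query, so the pattern matches.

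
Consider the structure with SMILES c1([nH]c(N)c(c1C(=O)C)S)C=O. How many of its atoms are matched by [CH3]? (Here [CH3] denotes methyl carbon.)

The query [CH3] means: aliphatic carbon with exactly three hydrogens.
Check the 12 heavy atoms by environment: 1× n (aromatic, H1) → no; 4× c (aromatic, H0) → no; 1× N (H2) → no; 1× C (H1) → no; 2× O (H0) → no; 1× S (H1) → no; 1× C (H0) → no; 1× C (H3) → match.
That gives 1 matching atom.

1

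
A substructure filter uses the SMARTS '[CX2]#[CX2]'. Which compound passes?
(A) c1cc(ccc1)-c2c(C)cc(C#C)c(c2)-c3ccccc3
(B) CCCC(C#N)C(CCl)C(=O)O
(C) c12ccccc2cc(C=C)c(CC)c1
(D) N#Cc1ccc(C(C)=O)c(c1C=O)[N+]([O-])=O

A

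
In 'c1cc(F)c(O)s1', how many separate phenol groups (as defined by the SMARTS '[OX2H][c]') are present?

1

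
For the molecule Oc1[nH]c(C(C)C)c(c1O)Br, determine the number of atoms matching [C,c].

The query [C,c] means: comma = OR; matches aliphatic or aromatic carbon — same as #6.
Check the 11 heavy atoms by environment: 1× n (aromatic) → no; 4× c (aromatic) → match; 3× C → match; 2× O → no; 1× Br → no.
Summing the matching environments: 4 + 3 = 7 matching atoms.

7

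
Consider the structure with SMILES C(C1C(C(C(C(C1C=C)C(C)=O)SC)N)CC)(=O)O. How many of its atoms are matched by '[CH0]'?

2

Check the 19 heavy atoms by environment: 7× C (H1) → no; 2× C (H0) → match; 2× O (H0) → no; 1× O (H1) → no; 2× C (H2) → no; 1× N (H2) → no; 3× C (H3) → no; 1× S (H0) → no.
That gives 2 matching atoms.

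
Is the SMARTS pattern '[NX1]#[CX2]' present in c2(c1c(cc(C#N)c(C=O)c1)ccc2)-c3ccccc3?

Yes

The pattern [NX1]#[CX2] describes a nitrogen triple-bonded to a two-connected carbon — a nitrile.
The molecule carries a nitrile (-C#N), whose atoms satisfy every constraint of the query, so the pattern matches.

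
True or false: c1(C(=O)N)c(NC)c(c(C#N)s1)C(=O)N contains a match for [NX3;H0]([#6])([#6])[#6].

The pattern [NX3;H0]([#6])([#6])[#6] describes a trivalent nitrogen with no H, bonded to three carbons — a tertiary amine.
The closest candidate here is a primary amide (-C(=O)NH2), but the amide nitrogen has H2 and only one carbon neighbour. No other fragment satisfies the full query, so there is no match.

False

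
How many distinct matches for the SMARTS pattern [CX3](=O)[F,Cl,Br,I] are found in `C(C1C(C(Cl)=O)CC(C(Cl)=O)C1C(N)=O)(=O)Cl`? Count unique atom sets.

3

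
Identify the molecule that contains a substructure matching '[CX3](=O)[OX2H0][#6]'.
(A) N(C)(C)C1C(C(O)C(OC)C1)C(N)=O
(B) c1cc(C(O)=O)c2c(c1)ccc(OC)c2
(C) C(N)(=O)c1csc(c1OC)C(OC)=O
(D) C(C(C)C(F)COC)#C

[CX3](=O)[OX2H0][#6] describes a carbonyl carbon bonded to an oxygen that is itself bonded to carbon (no H on that O) (an ester).
(A) has a primary amide (-C(=O)NH2) but the carbonyl is bonded to N, not to an O-C linkage.
(B) has a methoxy ether (-OCH3) but the ether oxygen is not adjacent to a C=O carbon.
(C) contains a methyl-ester group (-C(=O)OCH3), which satisfies every atom and bond constraint.
(D) has a methoxy ether (-OCH3) but the ether oxygen is not adjacent to a C=O carbon.
So the answer is (C).

C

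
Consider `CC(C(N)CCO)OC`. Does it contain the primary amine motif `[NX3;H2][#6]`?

The pattern [NX3;H2][#6] describes a trivalent nitrogen with two H attached to carbon — a primary amine.
The molecule carries a primary amino group (-NH2), whose atoms satisfy every constraint of the query, so the pattern matches.

Yes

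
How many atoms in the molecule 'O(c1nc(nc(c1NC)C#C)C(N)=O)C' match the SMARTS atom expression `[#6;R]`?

The query [#6;R] means: carbon that is part of a ring.
Check the 15 heavy atoms by environment: 2× n (aromatic, in 6-ring) → no; 4× c (aromatic, in 6-ring) → match; 5× C (acyclic) → no; 2× O (acyclic) → no; 2× N (acyclic) → no.
That gives 4 matching atoms.

4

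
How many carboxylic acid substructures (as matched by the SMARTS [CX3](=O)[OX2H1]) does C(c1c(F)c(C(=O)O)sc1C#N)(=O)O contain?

2

[CX3](=O)[OX2H1] is the SMARTS for a carboxylic acid: an sp2 carbon double-bonded to O and single-bonded to an -OH oxygen.
The molecule carries 2 separate instances of a carboxylic acid group (-C(=O)OH) meeting every constraint; each maps to a distinct set of atoms, giving 2 matches.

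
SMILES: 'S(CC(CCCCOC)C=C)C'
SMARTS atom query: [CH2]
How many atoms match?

6

Check the 12 heavy atoms by environment: 6× C (H2) → match; 2× C (H1) → no; 1× O (H0) → no; 2× C (H3) → no; 1× S (H0) → no.
That gives 6 matching atoms.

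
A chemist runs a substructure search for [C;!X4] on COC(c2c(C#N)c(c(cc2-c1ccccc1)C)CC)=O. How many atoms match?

2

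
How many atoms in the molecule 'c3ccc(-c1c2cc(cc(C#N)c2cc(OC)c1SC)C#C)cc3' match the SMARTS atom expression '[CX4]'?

The query [CX4] means: C with X4: aliphatic carbon with exactly 4 total connections (bonds + H).
Check the 24 heavy atoms by environment: 16× c (aromatic, X3) → no; 3× C (X2) → no; 1× N (X1) → no; 1× O (X2) → no; 2× C (X4) → match; 1× S (X2) → no.
That gives 2 matching atoms.

2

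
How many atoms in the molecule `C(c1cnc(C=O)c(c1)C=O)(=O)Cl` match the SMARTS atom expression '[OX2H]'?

The query [OX2H] means: aliphatic oxygen with two connections, one of which is H — an -OH oxygen.
Check the 13 heavy atoms by environment: 1× n (aromatic, H0, X2) → no; 2× c (aromatic, H1, X3) → no; 3× c (aromatic, H0, X3) → no; 2× C (H1, X3) → no; 3× O (H0, X1) → no; 1× C (H0, X3) → no; 1× Cl (H0, X1) → no.
No environment satisfies the query, so 0 matching atoms.

0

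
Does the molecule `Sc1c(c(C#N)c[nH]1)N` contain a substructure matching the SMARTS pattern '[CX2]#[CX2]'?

The pattern [CX2]#[CX2] describes a carbon-carbon triple bond — an alkyne.
The closest candidate here is a nitrile (-C#N), but the triple bond is C#N, not C#C. No other fragment satisfies the full query, so there is no match.

No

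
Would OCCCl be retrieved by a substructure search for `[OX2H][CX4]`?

The pattern [OX2H][CX4] describes a hydroxyl oxygen bound to an sp3 (X4) carbon — an aliphatic alcohol.
The molecule carries a hydroxyl group (-OH), whose atoms satisfy every constraint of the query, so the pattern matches.

Yes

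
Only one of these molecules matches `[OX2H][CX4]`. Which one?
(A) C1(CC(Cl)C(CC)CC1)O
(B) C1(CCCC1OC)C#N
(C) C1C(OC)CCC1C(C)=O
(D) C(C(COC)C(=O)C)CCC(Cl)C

[OX2H][CX4] describes a hydroxyl oxygen bound to an sp3 (X4) carbon (an aliphatic alcohol).
(A) contains a hydroxyl group (-OH), which satisfies every atom and bond constraint.
(B) has a methoxy ether (-OCH3) but the oxygen has H0 (ether), not H1.
(C) has a methoxy ether (-OCH3) but the oxygen has H0 (ether), not H1.
(D) has a methoxy ether (-OCH3) but the oxygen has H0 (ether), not H1.
So the answer is (A).

A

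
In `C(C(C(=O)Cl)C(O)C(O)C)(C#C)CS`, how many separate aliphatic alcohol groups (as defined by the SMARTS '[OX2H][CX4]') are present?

2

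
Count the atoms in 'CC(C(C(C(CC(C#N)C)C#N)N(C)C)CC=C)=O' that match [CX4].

Check the 19 heavy atoms by environment: 10× C (X4) → match; 3× C (X3) → no; 2× C (X2) → no; 2× N (X1) → no; 1× N (X3) → no; 1× O (X1) → no.
That gives 10 matching atoms.

10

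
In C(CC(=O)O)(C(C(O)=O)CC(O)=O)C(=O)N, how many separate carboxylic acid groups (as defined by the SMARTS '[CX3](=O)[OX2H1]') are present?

3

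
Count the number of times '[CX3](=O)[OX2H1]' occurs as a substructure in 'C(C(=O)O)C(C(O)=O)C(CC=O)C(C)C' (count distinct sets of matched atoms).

2

[CX3](=O)[OX2H1] is the SMARTS for a carboxylic acid: an sp2 carbon double-bonded to O and single-bonded to an -OH oxygen.
The molecule carries 2 separate instances of a carboxylic acid group (-C(=O)OH) meeting every constraint; each maps to a distinct set of atoms, giving 2 matches.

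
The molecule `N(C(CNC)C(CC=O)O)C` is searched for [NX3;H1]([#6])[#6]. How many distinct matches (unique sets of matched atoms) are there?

2

[NX3;H1]([#6])[#6] is the SMARTS for a secondary amine: a trivalent nitrogen with one H, bonded to two carbons.
The molecule carries 2 separate instances of an N-methylamino group (-NHCH3) meeting every constraint; each maps to a distinct set of atoms, giving 2 matches.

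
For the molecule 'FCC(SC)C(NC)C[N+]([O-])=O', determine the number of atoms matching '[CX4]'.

6

The query [CX4] means: C with X4: aliphatic carbon with exactly 4 total connections (bonds + H).
Check the 12 heavy atoms by environment: 6× C (X4) → match; 1× N (X3) → no; 1× N (charge +1, X3) → no; 1× O (charge -1, X1) → no; 1× O (X1) → no; 1× S (X2) → no; 1× F (X1) → no.
That gives 6 matching atoms.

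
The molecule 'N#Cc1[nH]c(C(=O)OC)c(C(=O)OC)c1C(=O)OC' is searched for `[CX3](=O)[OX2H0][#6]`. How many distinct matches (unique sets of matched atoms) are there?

3

[CX3](=O)[OX2H0][#6] is the SMARTS for an ester: a carbonyl carbon bonded to an oxygen that is itself bonded to carbon (no H on that O).
The molecule carries 3 separate instances of a methyl-ester group (-C(=O)OCH3) meeting every constraint; each maps to a distinct set of atoms, giving 3 matches.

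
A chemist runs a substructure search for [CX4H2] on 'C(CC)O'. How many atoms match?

2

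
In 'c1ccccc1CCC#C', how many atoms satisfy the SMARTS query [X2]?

Check the 10 heavy atoms by environment: 2× C (X4) → no; 6× c (aromatic, X3) → no; 2× C (X2) → match.
That gives 2 matching atoms.

2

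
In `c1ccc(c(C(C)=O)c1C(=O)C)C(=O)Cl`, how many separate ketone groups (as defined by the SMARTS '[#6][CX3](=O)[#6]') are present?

2

[#6][CX3](=O)[#6] is the SMARTS for a ketone: a carbonyl carbon (no H) flanked by two carbons.
The molecule carries 2 separate instances of an acetyl/ketone group (-C(=O)CH3) meeting every constraint; each maps to a distinct set of atoms, giving 2 matches.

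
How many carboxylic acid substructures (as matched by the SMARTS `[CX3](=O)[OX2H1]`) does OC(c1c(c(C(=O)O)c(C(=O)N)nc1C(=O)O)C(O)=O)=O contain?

4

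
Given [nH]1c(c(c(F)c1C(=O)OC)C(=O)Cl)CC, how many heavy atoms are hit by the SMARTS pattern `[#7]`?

1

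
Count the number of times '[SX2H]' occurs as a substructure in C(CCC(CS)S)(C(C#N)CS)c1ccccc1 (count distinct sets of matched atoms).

3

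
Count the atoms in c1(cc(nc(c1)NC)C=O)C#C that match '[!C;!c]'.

3

The query [!C;!c] means: neither aliphatic nor aromatic carbon — same as [!#6].
Check the 12 heavy atoms by environment: 1× n (aromatic) → match; 5× c (aromatic) → no; 1× N → match; 4× C → no; 1× O → match.
Summing the matching environments: 1 + 1 + 1 = 3 matching atoms.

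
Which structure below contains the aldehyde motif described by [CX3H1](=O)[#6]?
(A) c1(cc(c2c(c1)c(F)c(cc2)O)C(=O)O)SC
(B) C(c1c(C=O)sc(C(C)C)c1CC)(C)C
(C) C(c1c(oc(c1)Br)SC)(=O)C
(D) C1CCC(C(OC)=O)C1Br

[CX3H1](=O)[#6] describes an sp2 carbon with one H, double-bonded to O and single-bonded to carbon (an aldehyde).
(A) has a carboxylic acid group (-C(=O)OH) but the carbonyl carbon has H0 and is bonded to O, not H1.
(B) contains an aldehyde (-CHO), which satisfies every atom and bond constraint.
(C) has an acetyl/ketone group (-C(=O)CH3) but the carbonyl carbon has H0 (two carbon neighbours), not H1.
(D) has a methyl-ester group (-C(=O)OCH3) but the carbonyl carbon has H0, not H1.
So the answer is (B).

B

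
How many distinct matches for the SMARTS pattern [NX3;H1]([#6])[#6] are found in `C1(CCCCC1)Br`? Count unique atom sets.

0

[NX3;H1]([#6])[#6] is the SMARTS for a secondary amine: a trivalent nitrogen with one H, bonded to two carbons.
No fragment in the molecule satisfies every constraint, giving 0 matches.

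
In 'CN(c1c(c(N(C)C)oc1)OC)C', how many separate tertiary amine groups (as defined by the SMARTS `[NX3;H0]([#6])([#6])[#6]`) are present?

[NX3;H0]([#6])([#6])[#6] is the SMARTS for a tertiary amine: a trivalent nitrogen with no H, bonded to three carbons.
The molecule carries 2 separate instances of a dimethylamino group (-N(CH3)2) meeting every constraint; each maps to a distinct set of atoms, giving 2 matches.

2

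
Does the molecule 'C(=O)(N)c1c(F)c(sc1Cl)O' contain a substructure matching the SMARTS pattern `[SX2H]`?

No

The pattern [SX2H] describes an aliphatic sulfur with two connections, one being H — a thiol.
The closest candidate here is a hydroxyl group (-OH), but it is an -OH, not an -SH. No other fragment satisfies the full query, so there is no match.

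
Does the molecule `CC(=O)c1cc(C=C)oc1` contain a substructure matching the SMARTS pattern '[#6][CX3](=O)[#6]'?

Yes

The pattern [#6][CX3](=O)[#6] describes a carbonyl carbon (no H) flanked by two carbons — a ketone.
The molecule carries an acetyl/ketone group (-C(=O)CH3), whose atoms satisfy every constraint of the query, so the pattern matches.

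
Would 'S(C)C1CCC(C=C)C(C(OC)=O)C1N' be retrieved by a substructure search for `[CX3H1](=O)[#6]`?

The pattern [CX3H1](=O)[#6] describes an sp2 carbon with one H, double-bonded to O and single-bonded to carbon — an aldehyde.
The closest candidate here is a methyl-ester group (-C(=O)OCH3), but the carbonyl carbon has H0, not H1. No other fragment satisfies the full query, so there is no match.

No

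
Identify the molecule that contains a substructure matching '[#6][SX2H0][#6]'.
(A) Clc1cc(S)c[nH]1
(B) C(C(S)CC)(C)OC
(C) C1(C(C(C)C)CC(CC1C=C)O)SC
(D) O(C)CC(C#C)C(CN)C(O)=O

[#6][SX2H0][#6] describes an aliphatic sulfur bridging two carbons with no H on the sulfur (a thioether).
(A) has a thiol (-SH) but the sulfur has H1, not H0 bridging two carbons.
(B) has a methoxy ether (-OCH3) but the bridging atom is O, not S.
(C) contains a methylthio ether (-SCH3), which satisfies every atom and bond constraint.
(D) has a methoxy ether (-OCH3) but the bridging atom is O, not S.
So the answer is (C).

C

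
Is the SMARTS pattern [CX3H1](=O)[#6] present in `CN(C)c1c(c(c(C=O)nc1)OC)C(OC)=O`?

The pattern [CX3H1](=O)[#6] describes an sp2 carbon with one H, double-bonded to O and single-bonded to carbon — an aldehyde.
The molecule carries an aldehyde (-CHO), whose atoms satisfy every constraint of the query, so the pattern matches.

Yes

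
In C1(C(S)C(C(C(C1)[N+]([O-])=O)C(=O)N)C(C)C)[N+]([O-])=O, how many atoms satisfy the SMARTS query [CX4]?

The query [CX4] means: C with X4: aliphatic carbon with exactly 4 total connections (bonds + H).
Check the 19 heavy atoms by environment: 9× C (X4) → match; 1× C (X3) → no; 3× O (X1) → no; 1× N (X3) → no; 2× N (charge +1, X3) → no; 2× O (charge -1, X1) → no; 1× S (X2) → no.
That gives 9 matching atoms.

9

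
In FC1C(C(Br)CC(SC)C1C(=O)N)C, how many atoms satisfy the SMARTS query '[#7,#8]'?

2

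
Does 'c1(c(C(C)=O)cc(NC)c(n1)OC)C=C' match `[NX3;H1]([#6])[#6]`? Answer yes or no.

The pattern [NX3;H1]([#6])[#6] describes a trivalent nitrogen with one H, bonded to two carbons — a secondary amine.
The molecule carries an N-methylamino group (-NHCH3), whose atoms satisfy every constraint of the query, so the pattern matches.

Yes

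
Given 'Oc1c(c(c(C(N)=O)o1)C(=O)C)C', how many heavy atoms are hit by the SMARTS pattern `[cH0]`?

4

The query [cH0] means: aromatic carbon with no attached hydrogen (substituted or ring-fusion).
Check the 13 heavy atoms by environment: 1× o (aromatic, H0) → no; 4× c (aromatic, H0) → match; 2× C (H0) → no; 2× O (H0) → no; 2× C (H3) → no; 1× N (H2) → no; 1× O (H1) → no.
That gives 4 matching atoms.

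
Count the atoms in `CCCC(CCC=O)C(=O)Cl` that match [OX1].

2

The query [OX1] means: aliphatic oxygen with one total connection — typically a carbonyl =O or an oxide.
Check the 11 heavy atoms by environment: 6× C (X4) → no; 2× C (X3) → no; 2× O (X1) → match; 1× Cl (X1) → no.
That gives 2 matching atoms.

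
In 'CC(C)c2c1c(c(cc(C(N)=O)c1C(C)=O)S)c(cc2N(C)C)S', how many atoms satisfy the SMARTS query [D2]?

2

The query [D2] means: atom with exactly two heavy-atom neighbours.
Check the 24 heavy atoms by environment: 8× c (aromatic, D3) → no; 2× c (aromatic, D2) → match; 3× C (D3) → no; 5× C (D1) → no; 2× O (D1) → no; 2× S (D1) → no; 1× N (D1) → no; 1× N (D3) → no.
That gives 2 matching atoms.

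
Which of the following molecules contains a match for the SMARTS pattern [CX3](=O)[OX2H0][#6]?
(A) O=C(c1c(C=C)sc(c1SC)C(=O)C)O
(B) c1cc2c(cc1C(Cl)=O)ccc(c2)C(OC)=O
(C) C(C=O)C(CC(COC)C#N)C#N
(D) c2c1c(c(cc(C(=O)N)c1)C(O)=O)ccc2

B

[CX3](=O)[OX2H0][#6] describes a carbonyl carbon bonded to an oxygen that is itself bonded to carbon (no H on that O) (an ester).
(A) has a carboxylic acid group (-C(=O)OH) but the singly-bonded O carries H (OX2H1, not H0).
(B) contains a methyl-ester group (-C(=O)OCH3), which satisfies every atom and bond constraint.
(C) has a methoxy ether (-OCH3) but the ether oxygen is not adjacent to a C=O carbon.
(D) has a primary amide (-C(=O)NH2) but the carbonyl is bonded to N, not to an O-C linkage.
So the answer is (B).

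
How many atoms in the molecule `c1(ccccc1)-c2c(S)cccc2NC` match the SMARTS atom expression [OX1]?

0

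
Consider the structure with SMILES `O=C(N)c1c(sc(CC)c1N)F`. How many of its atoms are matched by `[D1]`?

5

The query [D1] means: atom with exactly one heavy-atom neighbour (degree 1).
Check the 12 heavy atoms by environment: 1× s (aromatic, D2) → no; 4× c (aromatic, D3) → no; 1× F (D1) → match; 1× C (D2) → no; 1× C (D1) → match; 2× N (D1) → match; 1× C (D3) → no; 1× O (D1) → match.
Summing the matching environments: 1 + 1 + 2 + 1 = 5 matching atoms.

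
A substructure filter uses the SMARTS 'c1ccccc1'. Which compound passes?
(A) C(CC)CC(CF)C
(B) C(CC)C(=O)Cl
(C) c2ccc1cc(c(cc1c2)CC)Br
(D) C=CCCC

c1ccccc1 describes six aromatic carbons in a ring (a benzene ring).
(A) has a methyl group (-CH3) but no six-membered all-carbon aromatic ring is present.
(B) has a methyl group (-CH3) but no six-membered all-carbon aromatic ring is present.
(C) contains the required atom environment, so the pattern matches.
(D) has a methyl group (-CH3) but no six-membered all-carbon aromatic ring is present.
So the answer is (C).

C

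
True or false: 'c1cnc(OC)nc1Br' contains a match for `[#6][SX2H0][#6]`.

The pattern [#6][SX2H0][#6] describes an aliphatic sulfur bridging two carbons with no H on the sulfur — a thioether.
The closest candidate here is a methoxy ether (-OCH3), but the bridging atom is O, not S. No other fragment satisfies the full query, so there is no match.

False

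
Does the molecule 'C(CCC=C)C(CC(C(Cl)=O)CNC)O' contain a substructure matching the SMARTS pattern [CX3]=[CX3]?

Yes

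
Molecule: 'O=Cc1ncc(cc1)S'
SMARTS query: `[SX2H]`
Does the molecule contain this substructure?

The pattern [SX2H] describes an aliphatic sulfur with two connections, one being H — a thiol.
The molecule carries a thiol (-SH), whose atoms satisfy every constraint of the query, so the pattern matches.

Yes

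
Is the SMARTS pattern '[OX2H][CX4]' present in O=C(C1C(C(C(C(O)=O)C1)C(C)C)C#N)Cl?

No

The pattern [OX2H][CX4] describes a hydroxyl oxygen bound to an sp3 (X4) carbon — an aliphatic alcohol.
The closest candidate here is a carboxylic acid group (-C(=O)OH), but the -OH is on a CX3 carbonyl carbon, not a CX4 carbon. No other fragment satisfies the full query, so there is no match.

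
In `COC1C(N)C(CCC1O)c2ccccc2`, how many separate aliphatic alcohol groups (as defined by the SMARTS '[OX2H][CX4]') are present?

1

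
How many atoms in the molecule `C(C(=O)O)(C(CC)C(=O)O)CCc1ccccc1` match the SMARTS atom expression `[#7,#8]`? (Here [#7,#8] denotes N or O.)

4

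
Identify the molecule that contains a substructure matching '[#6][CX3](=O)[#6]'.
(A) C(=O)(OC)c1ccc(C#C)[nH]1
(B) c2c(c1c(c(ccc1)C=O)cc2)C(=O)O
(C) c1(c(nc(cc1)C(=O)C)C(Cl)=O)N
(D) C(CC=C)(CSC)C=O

[#6][CX3](=O)[#6] describes a carbonyl carbon (no H) flanked by two carbons (a ketone).
(A) has a methyl-ester group (-C(=O)OCH3) but one neighbour of the carbonyl carbon is O, not C.
(B) has an aldehyde (-CHO) but the carbonyl carbon has H1, so it is not flanked by two carbons.
(C) contains an acetyl/ketone group (-C(=O)CH3), which satisfies every atom and bond constraint.
(D) has an aldehyde (-CHO) but the carbonyl carbon has H1, so it is not flanked by two carbons.
So the answer is (C).

C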